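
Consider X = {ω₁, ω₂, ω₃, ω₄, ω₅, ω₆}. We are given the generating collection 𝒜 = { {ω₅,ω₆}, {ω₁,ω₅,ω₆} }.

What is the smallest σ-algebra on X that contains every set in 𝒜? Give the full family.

Answer: σ(𝒜) = { ∅, {ω₁}, {ω₅,ω₆}, {ω₁,ω₅,ω₆}, {ω₂,ω₃,ω₄}, {ω₁,ω₂,ω₃,ω₄}, {ω₂,ω₃,ω₄,ω₅,ω₆}, X }

Check:
Seed the family with 𝒜 together with ∅ and X: { ∅, {ω₅,ω₆}, {ω₁,ω₅,ω₆}, X }.
Step 1: +2 →
  {ω₂,ω₃,ω₄}  = complement {ω₁,ω₅,ω₆}
  {ω₁,ω₂,ω₃,ω₄}  = complement {ω₅,ω₆}
  [6 total]
Step 2 adds 1:
  {ω₂,ω₃,ω₄,ω₅,ω₆}  = {ω₂,ω₃,ω₄} ∪ {ω₅,ω₆}
  [7 total]
Step 3: 1 new —
  {ω₁}  = complement {ω₂,ω₃,ω₄,ω₅,ω₆}
  [8 total]
Step 4: no new sets; the family is a σ-algebra.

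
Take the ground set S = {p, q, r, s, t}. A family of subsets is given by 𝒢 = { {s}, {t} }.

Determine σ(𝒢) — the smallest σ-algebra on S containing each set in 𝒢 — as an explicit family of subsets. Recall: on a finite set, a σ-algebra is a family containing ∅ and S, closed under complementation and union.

Answer: σ(𝒢) = { ∅, {s}, {t}, {s,t}, {p,q,r}, {p,q,r,s}, {p,q,r,t}, S }

Derivation:
Take S₀ = 𝒢 ∪ {∅, S} = { ∅, {s}, {t}, S }.
Iteration 1: 3 new —
  {s,t}  = {s} ∪ {t}
  {p,q,r,s}  = {t}ᶜ
  {p,q,r,t}  = {s}ᶜ
  |family| = 7
Iteration 2. New:
  {p,q,r}  = {s,t}ᶜ
  |family| = 8
Iteration 3: already closed under ᶜ and ∪.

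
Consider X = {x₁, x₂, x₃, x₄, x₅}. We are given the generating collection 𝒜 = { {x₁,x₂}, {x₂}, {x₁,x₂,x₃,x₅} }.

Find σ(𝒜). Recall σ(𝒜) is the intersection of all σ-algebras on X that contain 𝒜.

Start: 𝒜 ∪ {∅, X} = { {}, {x₂}, {x₁,x₂}, {x₁,x₂,x₃,x₅}, X }.
Pass 1: 3 new —
  {x₄}  = ᶜ of {x₁,x₂,x₃,x₅}
  {x₃,x₄,x₅}  = ᶜ of {x₁,x₂}
  {x₁,x₃,x₄,x₅}  = ᶜ of {x₂}
  |family| = 8
Pass 2. New:
  {x₂,x₄}  = {x₄} ∪ {x₂}
  {x₁,x₂,x₄}  = {x₄} ∪ {x₁,x₂}
  {x₂,x₃,x₄,x₅}  = {x₂} ∪ {x₃,x₄,x₅}
  |family| = 11
Pass 3 (3 new):
  {x₁}  = ᶜ of {x₂,x₃,x₄,x₅}
  {x₃,x₅}  = ᶜ of {x₁,x₂,x₄}
  {x₁,x₃,x₅}  = ᶜ of {x₂,x₄}
  |family| = 14
Pass 4: 2 new —
  {x₁,x₄}  = {x₄} ∪ {x₁}
  {x₂,x₃,x₅}  = {x₃,x₅} ∪ {x₂}
  |family| = 16
Pass 5: no new sets; the family is a σ-algebra.

|σ(𝒜)| = 16.  σ(𝒜) = { {}, {x₁}, {x₂}, {x₄}, {x₁,x₂}, {x₁,x₄}, {x₂,x₄}, {x₃,x₅}, {x₁,x₂,x₄}, {x₁,x₃,x₅}, {x₂,x₃,x₅}, {x₃,x₄,x₅}, {x₁,x₂,x₃,x₅}, {x₁,x₃,x₄,x₅}, {x₂,x₃,x₄,x₅}, X }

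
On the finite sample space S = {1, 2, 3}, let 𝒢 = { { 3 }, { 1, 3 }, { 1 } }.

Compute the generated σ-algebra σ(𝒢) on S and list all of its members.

Seed the family with 𝒢 together with ∅ and S: { {  }, { 1 }, { 3 }, { 1, 3 }, S }.
Step 1. New:
  { 2 }  = complement { 1, 3 }
  { 1, 2 }  = complement { 3 }
  { 2, 3 }  = complement { 1 }
  — 8 sets.
Step 2: closed — nothing new.

σ(𝒢) = { {  }, { 1 }, { 2 }, { 3 }, { 1, 2 }, { 1, 3 }, { 2, 3 }, S }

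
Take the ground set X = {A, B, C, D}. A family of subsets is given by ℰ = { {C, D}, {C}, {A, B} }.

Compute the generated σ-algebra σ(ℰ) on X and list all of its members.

Answer: σ(ℰ) = { {}, {C}, {D}, {A, B}, {C, D}, {A, B, C}, {A, B, D}, X }

Trace:
Start: ℰ ∪ {∅, X} = { {}, {C}, {A, B}, {C, D}, X }.
Step 1 adds 2:
  {A, B, C}  = {C} ∪ {A, B}
  {A, B, D}  = X∖{C}
  [7 total]
Step 2. New:
  {D}  = X∖{A, B, C}
  [8 total]
Step 3: closed — nothing new.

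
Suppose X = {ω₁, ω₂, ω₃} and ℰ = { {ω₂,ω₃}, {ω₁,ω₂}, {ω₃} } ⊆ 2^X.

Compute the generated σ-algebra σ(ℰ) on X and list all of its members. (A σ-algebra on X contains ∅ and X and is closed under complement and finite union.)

Begin from { ∅, {ω₃}, {ω₁,ω₂}, {ω₂,ω₃}, X } (that is, ℰ plus ∅ and X).
Round 1. New:
  {ω₁}  = complement {ω₂,ω₃}
  |family| = 6
Round 2 (1 new):
  {ω₁,ω₃}  = {ω₃} ∪ {ω₁}
  |family| = 7
Round 3. New:
  {ω₂}  = complement {ω₁,ω₃}
  |family| = 8
Round 4: already closed under ᶜ and ∪.

σ(ℰ) = { ∅, {ω₁}, {ω₂}, {ω₃}, {ω₁,ω₂}, {ω₁,ω₃}, {ω₂,ω₃}, X }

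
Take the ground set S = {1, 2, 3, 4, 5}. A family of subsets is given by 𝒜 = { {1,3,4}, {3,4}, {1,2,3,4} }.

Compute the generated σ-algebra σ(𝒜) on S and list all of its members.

Seed the family with 𝒜 together with ∅ and S: { {}, {3,4}, {1,3,4}, {1,2,3,4}, S }.
Round 1 (3 new):
  {5}  = complement {1,2,3,4}
  {2,5}  = complement {1,3,4}
  {1,2,5}  = complement {3,4}
  — 8 sets.
Round 2: +3 →
  {3,4,5}  = {3,4} ∪ {5}
  {1,3,4,5}  = {1,3,4} ∪ {5}
  {2,3,4,5}  = {2,5} ∪ {3,4}
  — 11 sets.
Round 3. New:
  {1}  = complement {2,3,4,5}
  {2}  = complement {1,3,4,5}
  {1,2}  = complement {3,4,5}
  — 14 sets.
Round 4. New:
  {1,5}  = {5} ∪ {1}
  {2,3,4}  = {3,4} ∪ {2}
  — 16 sets.
Round 5: closed — nothing new.

|σ(𝒜)| = 16.  σ(𝒜) = { {}, {1}, {2}, {5}, {1,2}, {1,5}, {2,5}, {3,4}, {1,2,5}, {1,3,4}, {2,3,4}, {3,4,5}, {1,2,3,4}, {1,3,4,5}, {2,3,4,5}, S }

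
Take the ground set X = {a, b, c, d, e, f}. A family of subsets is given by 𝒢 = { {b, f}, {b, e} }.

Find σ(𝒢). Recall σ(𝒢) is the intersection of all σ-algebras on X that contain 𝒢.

Take S₀ = 𝒢 ∪ {∅, X} = { ∅, {b, e}, {b, f}, X }.
Step 1 (3 new):
  {b, e, f}  = {b, f} ∪ {b, e}
  {a, c, d, e}  = complement {b, f}
  {a, c, d, f}  = complement {b, e}
  |family| = 7
Step 2 adds 4:
  {a, c, d}  = complement {b, e, f}
  {a, b, c, d, e}  = {b, e} ∪ {a, c, d, e}
  {a, b, c, d, f}  = {a, c, d, f} ∪ {b, f}
  {a, c, d, e, f}  = {a, c, d, e} ∪ {a, c, d, f}
  |family| = 11
Step 3 adds 3:
  {b}  = complement {a, c, d, e, f}
  {e}  = complement {a, b, c, d, f}
  {f}  = complement {a, b, c, d, e}
  |family| = 14
Step 4. New:
  {e, f}  = {e} ∪ {f}
  {a, b, c, d}  = {a, c, d} ∪ {b}
  |family| = 16
After Step 5 the family is unchanged; done.

σ(𝒢) = { ∅, {b}, {e}, {f}, {b, e}, {b, f}, {e, f}, {a, c, d}, {b, e, f}, {a, b, c, d}, {a, c, d, e}, {a, c, d, f}, {a, b, c, d, e}, {a, b, c, d, f}, {a, c, d, e, f}, X }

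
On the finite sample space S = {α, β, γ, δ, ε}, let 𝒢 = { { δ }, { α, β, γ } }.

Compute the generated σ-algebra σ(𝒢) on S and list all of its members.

Begin from { {}, { δ }, { α, β, γ }, S } (that is, 𝒢 plus ∅ and S).
Pass 1 (3 new):
  { δ, ε }  = { α, β, γ }ᶜ
  { α, β, γ, δ }  = { α, β, γ } ∪ { δ }
  { α, β, γ, ε }  = { δ }ᶜ
  — 7 sets.
Pass 2: 1 new —
  { ε }  = { α, β, γ, δ }ᶜ
  — 8 sets.
Pass 3 adds nothing — fixpoint reached.

Hence σ(𝒢) has 8 members: { {}, { δ }, { ε }, { δ, ε }, { α, β, γ }, { α, β, γ, δ }, { α, β, γ, ε }, S }.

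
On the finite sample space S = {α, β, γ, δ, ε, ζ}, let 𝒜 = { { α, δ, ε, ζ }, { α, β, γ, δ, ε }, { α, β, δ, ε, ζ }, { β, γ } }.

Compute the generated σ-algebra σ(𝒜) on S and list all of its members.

|σ(𝒜)| = 16.  σ(𝒜) = { {  }, { β }, { γ }, { ζ }, { β, γ }, { β, ζ }, { γ, ζ }, { α, δ, ε }, { β, γ, ζ }, { α, β, δ, ε }, { α, γ, δ, ε }, { α, δ, ε, ζ }, { α, β, γ, δ, ε }, { α, β, δ, ε, ζ }, { α, γ, δ, ε, ζ }, S }

Trace:
Seed the family with 𝒜 together with ∅ and S: { {  }, { β, γ }, { α, δ, ε, ζ }, { α, β, γ, δ, ε }, { α, β, δ, ε, ζ }, S }.
Step 1 (2 new):
  { γ }  = ᶜ of { α, β, δ, ε, ζ }
  { ζ }  = ᶜ of { α, β, γ, δ, ε }
  (now 8)
Step 2 adds 3:
  { γ, ζ }  = { γ } ∪ { ζ }
  { β, γ, ζ }  = { β, γ } ∪ { ζ }
  { α, γ, δ, ε, ζ }  = { α, δ, ε, ζ } ∪ { γ }
  (now 11)
Step 3 (3 new):
  { β }  = ᶜ of { α, γ, δ, ε, ζ }
  { α, δ, ε }  = ᶜ of { β, γ, ζ }
  { α, β, δ, ε }  = ᶜ of { γ, ζ }
  (now 14)
Step 4 (2 new):
  { β, ζ }  = { β } ∪ { ζ }
  { α, γ, δ, ε }  = { α, δ, ε } ∪ { γ }
  (now 16)
Step 5: stable.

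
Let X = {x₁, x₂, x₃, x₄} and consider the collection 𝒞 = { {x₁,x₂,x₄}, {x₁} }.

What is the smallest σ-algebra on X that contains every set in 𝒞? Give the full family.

|σ(𝒞)| = 8.  σ(𝒞) = { ∅, {x₁}, {x₃}, {x₁,x₃}, {x₂,x₄}, {x₁,x₂,x₄}, {x₂,x₃,x₄}, X }

Check:
Begin from { ∅, {x₁}, {x₁,x₂,x₄}, X } (that is, 𝒞 plus ∅ and X).
Step 1: +2 →
  {x₃}  = complement {x₁,x₂,x₄}
  {x₂,x₃,x₄}  = complement {x₁}
  [6 total]
Step 2: +1 →
  {x₁,x₃}  = {x₃} ∪ {x₁}
  [7 total]
Step 3 (1 new):
  {x₂,x₄}  = complement {x₁,x₃}
  [8 total]
Step 4: no new sets; the family is a σ-algebra.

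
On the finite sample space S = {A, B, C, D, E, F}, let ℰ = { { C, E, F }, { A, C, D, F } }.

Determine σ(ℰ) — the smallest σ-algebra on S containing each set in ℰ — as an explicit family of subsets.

|σ(ℰ)| = 16.  σ(ℰ) = { {}, { B }, { E }, { A, D }, { B, E }, { C, F }, { A, B, D }, { A, D, E }, { B, C, F }, { C, E, F }, { A, B, D, E }, { A, C, D, F }, { B, C, E, F }, { A, B, C, D, F }, { A, C, D, E, F }, S }

Working:
Start: ℰ ∪ {∅, S} = { {}, { C, E, F }, { A, C, D, F }, S }.
Iteration 1: 3 new —
  { B, E }  = complement { A, C, D, F }
  { A, B, D }  = complement { C, E, F }
  { A, C, D, E, F }  = { A, C, D, F } ∪ { C, E, F }
  — 7 sets.
Iteration 2 (4 new):
  { B }  = complement { A, C, D, E, F }
  { A, B, D, E }  = { B, E } ∪ { A, B, D }
  { B, C, E, F }  = { B, E } ∪ { C, E, F }
  { A, B, C, D, F }  = { A, C, D, F } ∪ { A, B, D }
  — 11 sets.
Iteration 3 adds 3:
  { E }  = complement { A, B, C, D, F }
  { A, D }  = complement { B, C, E, F }
  { C, F }  = complement { A, B, D, E }
  — 14 sets.
Iteration 4 (2 new):
  { A, D, E }  = { A, D } ∪ { E }
  { B, C, F }  = { C, F } ∪ { B }
  — 16 sets.
Iteration 5: closed — nothing new.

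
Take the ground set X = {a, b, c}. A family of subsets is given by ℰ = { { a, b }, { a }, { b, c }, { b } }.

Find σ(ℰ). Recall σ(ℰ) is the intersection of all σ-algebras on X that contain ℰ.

Start: ℰ ∪ {∅, X} = { ∅, { a }, { b }, { a, b }, { b, c }, X }.
Step 1. New:
  { c }  = ᶜ of { a, b }
  { a, c }  = ᶜ of { b }
  [8 total]
Step 2: closed — nothing new.

Hence σ(ℰ) has 8 members: { ∅, { a }, { b }, { c }, { a, b }, { a, c }, { b, c }, X }.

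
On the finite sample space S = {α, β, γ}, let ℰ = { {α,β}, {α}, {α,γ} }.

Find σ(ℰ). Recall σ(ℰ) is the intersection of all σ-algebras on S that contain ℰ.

σ(ℰ) = { {}, {α}, {β}, {γ}, {α,β}, {α,γ}, {β,γ}, S }

Check:
Initial family (5 sets): { {}, {α}, {α,β}, {α,γ}, S }.
Round 1: +3 →
  {β}  = {α,γ}ᶜ
  {γ}  = {α,β}ᶜ
  {β,γ}  = {α}ᶜ
  (now 8)
Round 2 adds nothing — fixpoint reached.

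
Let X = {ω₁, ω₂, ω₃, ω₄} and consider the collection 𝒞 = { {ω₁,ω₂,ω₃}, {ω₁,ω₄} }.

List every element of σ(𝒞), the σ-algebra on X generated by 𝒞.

σ(𝒞) (8 sets): { ∅, {ω₁}, {ω₄}, {ω₁,ω₄}, {ω₂,ω₃}, {ω₁,ω₂,ω₃}, {ω₂,ω₃,ω₄}, X }

Check:
Start: 𝒞 ∪ {∅, X} = { ∅, {ω₁,ω₄}, {ω₁,ω₂,ω₃}, X }.
Step 1 (2 new):
  {ω₄}  = ᶜ of {ω₁,ω₂,ω₃}
  {ω₂,ω₃}  = ᶜ of {ω₁,ω₄}
Step 2: 1 new —
  {ω₂,ω₃,ω₄}  = {ω₂,ω₃} ∪ {ω₄}
Step 3 (1 new):
  {ω₁}  = ᶜ of {ω₂,ω₃,ω₄}
Step 4: stable.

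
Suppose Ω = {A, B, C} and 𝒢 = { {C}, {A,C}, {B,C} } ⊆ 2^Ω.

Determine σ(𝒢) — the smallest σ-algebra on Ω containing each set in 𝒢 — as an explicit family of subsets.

|σ(𝒢)| = 8.  σ(𝒢) = { {}, {A}, {B}, {C}, {A,B}, {A,C}, {B,C}, Ω }

Trace:
Start: 𝒢 ∪ {∅, Ω} = { {}, {C}, {A,C}, {B,C}, Ω }.
Iteration 1: +3 →
  {A}  = {B,C}ᶜ
  {B}  = {A,C}ᶜ
  {A,B}  = {C}ᶜ
  (now 8)
After Iteration 2 the family is unchanged; done.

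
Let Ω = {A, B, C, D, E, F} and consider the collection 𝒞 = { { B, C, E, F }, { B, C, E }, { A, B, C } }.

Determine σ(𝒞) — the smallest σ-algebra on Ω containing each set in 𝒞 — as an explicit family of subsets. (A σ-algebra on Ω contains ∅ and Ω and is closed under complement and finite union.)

Begin from { ∅, { A, B, C }, { B, C, E }, { B, C, E, F }, Ω } (that is, 𝒞 plus ∅ and Ω).
Iteration 1: 5 new —
  { A, D }  = Ω∖{ B, C, E, F }
  { A, D, F }  = Ω∖{ B, C, E }
  { D, E, F }  = Ω∖{ A, B, C }
  { A, B, C, E }  = { B, C, E } ∪ { A, B, C }
  { A, B, C, E, F }  = { A, B, C } ∪ { B, C, E, F }
  — 10 sets.
Iteration 2 adds 7:
  { D }  = Ω∖{ A, B, C, E, F }
  { D, F }  = Ω∖{ A, B, C, E }
  { A, B, C, D }  = { A, B, C } ∪ { A, D }
  { A, D, E, F }  = { A, D, F } ∪ { D, E, F }
  { A, B, C, D, E }  = { B, C, E } ∪ { A, D }
  { A, B, C, D, F }  = { A, B, C } ∪ { A, D, F }
  { B, C, D, E, F }  = { B, C, E } ∪ { D, E, F }
  — 17 sets.
Iteration 3. New:
  { A }  = Ω∖{ B, C, D, E, F }
  { E }  = Ω∖{ A, B, C, D, F }
  { F }  = Ω∖{ A, B, C, D, E }
  { B, C }  = Ω∖{ A, D, E, F }
  { E, F }  = Ω∖{ A, B, C, D }
  { B, C, D, E }  = { B, C, E } ∪ { D }
  — 23 sets.
Iteration 4. New:
  { A, E }  = { A } ∪ { E }
  { A, F }  = Ω∖{ B, C, D, E }
  { D, E }  = { E } ∪ { D }
  { A, D, E }  = { E } ∪ { A, D }
  { A, E, F }  = { E, F } ∪ { A }
  { B, C, D }  = { B, C } ∪ { D }
  { B, C, F }  = { F } ∪ { B, C }
  { A, B, C, F }  = { A, B, C } ∪ { F }
  { B, C, D, F }  = { B, C } ∪ { D, F }
  — 32 sets.
Iteration 5: already closed under ᶜ and ∪.

Therefore σ(𝒞) = { ∅, { A }, { D }, { E }, { F }, { A, D }, { A, E }, { A, F }, { B, C }, { D, E }, { D, F }, { E, F }, { A, B, C }, { A, D, E }, { A, D, F }, { A, E, F }, { B, C, D }, { B, C, E }, { B, C, F }, { D, E, F }, { A, B, C, D }, { A, B, C, E }, { A, B, C, F }, { A, D, E, F }, { B, C, D, E }, { B, C, D, F }, { B, C, E, F }, { A, B, C, D, E }, { A, B, C, D, F }, { A, B, C, E, F }, { B, C, D, E, F }, Ω } (|σ(𝒞)| = 32).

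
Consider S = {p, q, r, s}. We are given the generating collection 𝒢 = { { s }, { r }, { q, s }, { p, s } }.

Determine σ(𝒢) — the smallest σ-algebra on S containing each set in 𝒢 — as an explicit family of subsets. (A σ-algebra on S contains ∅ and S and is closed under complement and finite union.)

Take S₀ = 𝒢 ∪ {∅, S} = { ∅, { r }, { s }, { p, s }, { q, s }, S }.
Iteration 1: +7 →
  { p, r }  = { q, s }ᶜ
  { q, r }  = { p, s }ᶜ
  { r, s }  = { r } ∪ { s }
  { p, q, r }  = { s }ᶜ
  { p, q, s }  = { r }ᶜ
  { p, r, s }  = { r } ∪ { p, s }
  { q, r, s }  = { r } ∪ { q, s }
  |family| = 13
Iteration 2: 3 new —
  { p }  = { q, r, s }ᶜ
  { q }  = { p, r, s }ᶜ
  { p, q }  = { r, s }ᶜ
  |family| = 16
Iteration 3: no new sets; the family is a σ-algebra.

Hence σ(𝒢) has 16 members: { ∅, { p }, { q }, { r }, { s }, { p, q }, { p, r }, { p, s }, { q, r }, { q, s }, { r, s }, { p, q, r }, { p, q, s }, { p, r, s }, { q, r, s }, S }.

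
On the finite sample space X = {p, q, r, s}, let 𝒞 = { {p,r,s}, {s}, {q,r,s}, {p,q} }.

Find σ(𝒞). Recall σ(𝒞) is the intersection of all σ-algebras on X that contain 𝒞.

Initial family (6 sets): { {}, {s}, {p,q}, {p,r,s}, {q,r,s}, X }.
Step 1: +5 →
  {p}  = {q,r,s}ᶜ
  {q}  = {p,r,s}ᶜ
  {r,s}  = {p,q}ᶜ
  {p,q,r}  = {s}ᶜ
  {p,q,s}  = {p,q} ∪ {s}
  |family| = 11
Step 2: 3 new —
  {r}  = {p,q,s}ᶜ
  {p,s}  = {s} ∪ {p}
  {q,s}  = {q} ∪ {s}
  |family| = 14
Step 3 (2 new):
  {p,r}  = {q,s}ᶜ
  {q,r}  = {p,s}ᶜ
  |family| = 16
After Step 4 the family is unchanged; done.

Hence σ(𝒞) has 16 members: { {}, {p}, {q}, {r}, {s}, {p,q}, {p,r}, {p,s}, {q,r}, {q,s}, {r,s}, {p,q,r}, {p,q,s}, {p,r,s}, {q,r,s}, X }.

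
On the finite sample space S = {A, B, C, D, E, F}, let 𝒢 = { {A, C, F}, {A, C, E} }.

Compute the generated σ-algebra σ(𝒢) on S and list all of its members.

σ(𝒢) (16 sets): { ∅, {E}, {F}, {A, C}, {B, D}, {E, F}, {A, C, E}, {A, C, F}, {B, D, E}, {B, D, F}, {A, B, C, D}, {A, C, E, F}, {B, D, E, F}, {A, B, C, D, E}, {A, B, C, D, F}, S }

Working:
Start: 𝒢 ∪ {∅, S} = { ∅, {A, C, E}, {A, C, F}, S }.
Pass 1 (3 new):
  {B, D, E}  = {A, C, F}ᶜ
  {B, D, F}  = {A, C, E}ᶜ
  {A, C, E, F}  = {A, C, E} ∪ {A, C, F}
  (now 7)
Pass 2: +4 →
  {B, D}  = {A, C, E, F}ᶜ
  {B, D, E, F}  = {B, D, F} ∪ {B, D, E}
  {A, B, C, D, E}  = {A, C, E} ∪ {B, D, E}
  {A, B, C, D, F}  = {B, D, F} ∪ {A, C, F}
  (now 11)
Pass 3 adds 3:
  {E}  = {A, B, C, D, F}ᶜ
  {F}  = {A, B, C, D, E}ᶜ
  {A, C}  = {B, D, E, F}ᶜ
  (now 14)
Pass 4 (2 new):
  {E, F}  = {E} ∪ {F}
  {A, B, C, D}  = {A, C} ∪ {B, D}
  (now 16)
After Pass 5 the family is unchanged; done.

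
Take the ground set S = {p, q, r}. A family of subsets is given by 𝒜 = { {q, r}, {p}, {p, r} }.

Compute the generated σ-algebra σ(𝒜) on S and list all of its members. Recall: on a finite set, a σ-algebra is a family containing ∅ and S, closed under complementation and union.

Answer: σ(𝒜) = { {}, {p}, {q}, {r}, {p, q}, {p, r}, {q, r}, S }

Derivation:
Initial family (5 sets): { {}, {p}, {p, r}, {q, r}, S }.
Pass 1: +1 →
  {q}  = ᶜ of {p, r}
  (now 6)
Pass 2: 1 new —
  {p, q}  = {q} ∪ {p}
  (now 7)
Pass 3 adds 1:
  {r}  = ᶜ of {p, q}
  (now 8)
Pass 4 adds nothing — fixpoint reached.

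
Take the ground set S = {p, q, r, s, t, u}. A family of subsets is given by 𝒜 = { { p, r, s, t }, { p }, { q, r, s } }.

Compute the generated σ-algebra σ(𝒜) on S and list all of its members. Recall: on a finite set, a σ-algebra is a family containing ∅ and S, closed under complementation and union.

|σ(𝒜)| = 32.  σ(𝒜) = { {}, { p }, { q }, { t }, { u }, { p, q }, { p, t }, { p, u }, { q, t }, { q, u }, { r, s }, { t, u }, { p, q, t }, { p, q, u }, { p, r, s }, { p, t, u }, { q, r, s }, { q, t, u }, { r, s, t }, { r, s, u }, { p, q, r, s }, { p, q, t, u }, { p, r, s, t }, { p, r, s, u }, { q, r, s, t }, { q, r, s, u }, { r, s, t, u }, { p, q, r, s, t }, { p, q, r, s, u }, { p, r, s, t, u }, { q, r, s, t, u }, S }

Check:
Initial family (5 sets): { {}, { p }, { q, r, s }, { p, r, s, t }, S }.
Step 1 (5 new):
  { q, u }  = ᶜ of { p, r, s, t }
  { p, t, u }  = ᶜ of { q, r, s }
  { p, q, r, s }  = { q, r, s } ∪ { p }
  { p, q, r, s, t }  = { q, r, s } ∪ { p, r, s, t }
  { q, r, s, t, u }  = ᶜ of { p }
  — 10 sets.
Step 2: +7 →
  { u }  = ᶜ of { p, q, r, s, t }
  { t, u }  = ᶜ of { p, q, r, s }
  { p, q, u }  = { q, u } ∪ { p }
  { p, q, t, u }  = { q, u } ∪ { p, t, u }
  { q, r, s, u }  = { q, r, s } ∪ { q, u }
  { p, q, r, s, u }  = { q, u } ∪ { p, q, r, s }
  { p, r, s, t, u }  = { p, t, u } ∪ { p, r, s, t }
  — 17 sets.
Step 3 adds 7:
  { q }  = ᶜ of { p, r, s, t, u }
  { t }  = ᶜ of { p, q, r, s, u }
  { p, t }  = ᶜ of { q, r, s, u }
  { p, u }  = { p } ∪ { u }
  { r, s }  = ᶜ of { p, q, t, u }
  { q, t, u }  = { t, u } ∪ { q, u }
  { r, s, t }  = ᶜ of { p, q, u }
  — 24 sets.
Step 4: 8 new —
  { p, q }  = { q } ∪ { p }
  { q, t }  = { q } ∪ { t }
  { p, q, t }  = { q } ∪ { p, t }
  { p, r, s }  = ᶜ of { q, t, u }
  { r, s, u }  = { r, s } ∪ { u }
  { p, r, s, u }  = { r, s } ∪ { p, u }
  { q, r, s, t }  = ᶜ of { p, u }
  { r, s, t, u }  = { r, s, t } ∪ { t, u }
  — 32 sets.
Step 5: closed — nothing new.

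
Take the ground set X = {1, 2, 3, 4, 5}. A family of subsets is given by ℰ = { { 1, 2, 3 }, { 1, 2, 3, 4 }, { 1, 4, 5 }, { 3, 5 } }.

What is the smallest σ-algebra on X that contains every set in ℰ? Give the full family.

Start: ℰ ∪ {∅, X} = { {}, { 3, 5 }, { 1, 2, 3 }, { 1, 4, 5 }, { 1, 2, 3, 4 }, X }.
Round 1 (6 new):
  { 5 }  = { 1, 2, 3, 4 }ᶜ
  { 2, 3 }  = { 1, 4, 5 }ᶜ
  { 4, 5 }  = { 1, 2, 3 }ᶜ
  { 1, 2, 4 }  = { 3, 5 }ᶜ
  { 1, 2, 3, 5 }  = { 1, 2, 3 } ∪ { 3, 5 }
  { 1, 3, 4, 5 }  = { 1, 4, 5 } ∪ { 3, 5 }
  [12 total]
Round 2: +6 →
  { 2 }  = { 1, 3, 4, 5 }ᶜ
  { 4 }  = { 1, 2, 3, 5 }ᶜ
  { 2, 3, 5 }  = { 5 } ∪ { 2, 3 }
  { 3, 4, 5 }  = { 4, 5 } ∪ { 3, 5 }
  { 1, 2, 4, 5 }  = { 1, 4, 5 } ∪ { 1, 2, 4 }
  { 2, 3, 4, 5 }  = { 4, 5 } ∪ { 2, 3 }
  [18 total]
Round 3 (8 new):
  { 1 }  = { 2, 3, 4, 5 }ᶜ
  { 3 }  = { 1, 2, 4, 5 }ᶜ
  { 1, 2 }  = { 3, 4, 5 }ᶜ
  { 1, 4 }  = { 2, 3, 5 }ᶜ
  { 2, 4 }  = { 4 } ∪ { 2 }
  { 2, 5 }  = { 2 } ∪ { 5 }
  { 2, 3, 4 }  = { 2, 3 } ∪ { 4 }
  { 2, 4, 5 }  = { 4, 5 } ∪ { 2 }
  [26 total]
Round 4: 6 new —
  { 1, 3 }  = { 2, 4, 5 }ᶜ
  { 1, 5 }  = { 2, 3, 4 }ᶜ
  { 3, 4 }  = { 3 } ∪ { 4 }
  { 1, 2, 5 }  = { 2, 5 } ∪ { 1, 2 }
  { 1, 3, 4 }  = { 2, 5 }ᶜ
  { 1, 3, 5 }  = { 2, 4 }ᶜ
  [32 total]
Round 5: already closed under ᶜ and ∪.

Hence σ(ℰ) has 32 members: { {}, { 1 }, { 2 }, { 3 }, { 4 }, { 5 }, { 1, 2 }, { 1, 3 }, { 1, 4 }, { 1, 5 }, { 2, 3 }, { 2, 4 }, { 2, 5 }, { 3, 4 }, { 3, 5 }, { 4, 5 }, { 1, 2, 3 }, { 1, 2, 4 }, { 1, 2, 5 }, { 1, 3, 4 }, { 1, 3, 5 }, { 1, 4, 5 }, { 2, 3, 4 }, { 2, 3, 5 }, { 2, 4, 5 }, { 3, 4, 5 }, { 1, 2, 3, 4 }, { 1, 2, 3, 5 }, { 1, 2, 4, 5 }, { 1, 3, 4, 5 }, { 2, 3, 4, 5 }, X }.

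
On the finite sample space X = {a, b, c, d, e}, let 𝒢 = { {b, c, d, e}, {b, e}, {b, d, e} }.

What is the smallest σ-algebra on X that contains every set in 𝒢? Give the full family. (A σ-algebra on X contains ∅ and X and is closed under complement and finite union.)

Seed the family with 𝒢 together with ∅ and X: { {}, {b, e}, {b, d, e}, {b, c, d, e}, X }.
Step 1 (3 new):
  {a}  = ᶜ of {b, c, d, e}
  {a, c}  = ᶜ of {b, d, e}
  {a, c, d}  = ᶜ of {b, e}
  [8 total]
Step 2. New:
  {a, b, e}  = {b, e} ∪ {a}
  {a, b, c, e}  = {b, e} ∪ {a, c}
  {a, b, d, e}  = {b, d, e} ∪ {a}
  [11 total]
Step 3. New:
  {c}  = ᶜ of {a, b, d, e}
  {d}  = ᶜ of {a, b, c, e}
  {c, d}  = ᶜ of {a, b, e}
  [14 total]
Step 4: 2 new —
  {a, d}  = {d} ∪ {a}
  {b, c, e}  = {c} ∪ {b, e}
  [16 total]
Step 5: no new sets; the family is a σ-algebra.

σ(𝒢) = { {}, {a}, {c}, {d}, {a, c}, {a, d}, {b, e}, {c, d}, {a, b, e}, {a, c, d}, {b, c, e}, {b, d, e}, {a, b, c, e}, {a, b, d, e}, {b, c, d, e}, X }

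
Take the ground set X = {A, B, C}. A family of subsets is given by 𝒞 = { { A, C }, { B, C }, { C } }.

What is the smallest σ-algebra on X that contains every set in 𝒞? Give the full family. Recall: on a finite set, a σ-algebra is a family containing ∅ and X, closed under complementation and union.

Seed the family with 𝒞 together with ∅ and X: { {  }, { C }, { A, C }, { B, C }, X }.
Pass 1: 3 new —
  { A }  = complement { B, C }
  { B }  = complement { A, C }
  { A, B }  = complement { C }
  (now 8)
Pass 2 adds nothing — fixpoint reached.

Hence σ(𝒞) has 8 members: { {  }, { A }, { B }, { C }, { A, B }, { A, C }, { B, C }, X }.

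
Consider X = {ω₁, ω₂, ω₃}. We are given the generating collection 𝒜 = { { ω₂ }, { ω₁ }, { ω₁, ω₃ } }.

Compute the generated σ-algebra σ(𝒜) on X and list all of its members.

Take S₀ = 𝒜 ∪ {∅, X} = { {}, { ω₁ }, { ω₂ }, { ω₁, ω₃ }, X }.
Step 1: 2 new —
  { ω₁, ω₂ }  = { ω₂ } ∪ { ω₁ }
  { ω₂, ω₃ }  = complement { ω₁ }
  — 7 sets.
Step 2: +1 →
  { ω₃ }  = complement { ω₁, ω₂ }
  — 8 sets.
Step 3: closed — nothing new.

|σ(𝒜)| = 8.  σ(𝒜) = { {}, { ω₁ }, { ω₂ }, { ω₃ }, { ω₁, ω₂ }, { ω₁, ω₃ }, { ω₂, ω₃ }, X }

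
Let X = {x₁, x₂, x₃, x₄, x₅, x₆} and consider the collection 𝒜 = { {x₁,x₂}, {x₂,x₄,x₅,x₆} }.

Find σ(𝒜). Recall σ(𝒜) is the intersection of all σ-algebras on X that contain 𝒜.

Take S₀ = 𝒜 ∪ {∅, X} = { {}, {x₁,x₂}, {x₂,x₄,x₅,x₆}, X }.
Iteration 1. New:
  {x₁,x₃}  = ᶜ of {x₂,x₄,x₅,x₆}
  {x₃,x₄,x₅,x₆}  = ᶜ of {x₁,x₂}
  {x₁,x₂,x₄,x₅,x₆}  = {x₁,x₂} ∪ {x₂,x₄,x₅,x₆}
  |family| = 7
Iteration 2: +4 →
  {x₃}  = ᶜ of {x₁,x₂,x₄,x₅,x₆}
  {x₁,x₂,x₃}  = {x₁,x₂} ∪ {x₁,x₃}
  {x₁,x₃,x₄,x₅,x₆}  = {x₁,x₃} ∪ {x₃,x₄,x₅,x₆}
  {x₂,x₃,x₄,x₅,x₆}  = {x₂,x₄,x₅,x₆} ∪ {x₃,x₄,x₅,x₆}
  |family| = 11
Iteration 3 (3 new):
  {x₁}  = ᶜ of {x₂,x₃,x₄,x₅,x₆}
  {x₂}  = ᶜ of {x₁,x₃,x₄,x₅,x₆}
  {x₄,x₅,x₆}  = ᶜ of {x₁,x₂,x₃}
  |family| = 14
Iteration 4 adds 2:
  {x₂,x₃}  = {x₃} ∪ {x₂}
  {x₁,x₄,x₅,x₆}  = {x₄,x₅,x₆} ∪ {x₁}
  |family| = 16
Iteration 5: no new sets; the family is a σ-algebra.

σ(𝒜) = { {}, {x₁}, {x₂}, {x₃}, {x₁,x₂}, {x₁,x₃}, {x₂,x₃}, {x₁,x₂,x₃}, {x₄,x₅,x₆}, {x₁,x₄,x₅,x₆}, {x₂,x₄,x₅,x₆}, {x₃,x₄,x₅,x₆}, {x₁,x₂,x₄,x₅,x₆}, {x₁,x₃,x₄,x₅,x₆}, {x₂,x₃,x₄,x₅,x₆}, X }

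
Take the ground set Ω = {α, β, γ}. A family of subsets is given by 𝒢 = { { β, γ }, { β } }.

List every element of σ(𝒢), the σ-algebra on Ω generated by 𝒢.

Take S₀ = 𝒢 ∪ {∅, Ω} = { {  }, { β }, { β, γ }, Ω }.
Round 1 (2 new):
  { α }  = complement { β, γ }
  { α, γ }  = complement { β }
  |family| = 6
Round 2 (1 new):
  { α, β }  = { β } ∪ { α }
  |family| = 7
Round 3: +1 →
  { γ }  = complement { α, β }
  |family| = 8
Round 4: stable.

Therefore σ(𝒢) = { {  }, { α }, { β }, { γ }, { α, β }, { α, γ }, { β, γ }, Ω } (|σ(𝒢)| = 8).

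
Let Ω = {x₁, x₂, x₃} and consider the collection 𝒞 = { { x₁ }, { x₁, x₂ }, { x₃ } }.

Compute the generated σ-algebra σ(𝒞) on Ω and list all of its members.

Start: 𝒞 ∪ {∅, Ω} = { {  }, { x₁ }, { x₃ }, { x₁, x₂ }, Ω }.
Pass 1 adds 2:
  { x₁, x₃ }  = { x₃ } ∪ { x₁ }
  { x₂, x₃ }  = complement { x₁ }
  |family| = 7
Pass 2: 1 new —
  { x₂ }  = complement { x₁, x₃ }
  |family| = 8
Pass 3: stable.

Therefore σ(𝒞) = { {  }, { x₁ }, { x₂ }, { x₃ }, { x₁, x₂ }, { x₁, x₃ }, { x₂, x₃ }, Ω } (|σ(𝒞)| = 8).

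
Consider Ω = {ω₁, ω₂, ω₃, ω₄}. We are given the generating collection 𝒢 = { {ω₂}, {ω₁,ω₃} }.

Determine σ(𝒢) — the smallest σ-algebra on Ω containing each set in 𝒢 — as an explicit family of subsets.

Initial family (4 sets): { ∅, {ω₂}, {ω₁,ω₃}, Ω }.
Iteration 1 adds 3:
  {ω₂,ω₄}  = ᶜ of {ω₁,ω₃}
  {ω₁,ω₂,ω₃}  = {ω₂} ∪ {ω₁,ω₃}
  {ω₁,ω₃,ω₄}  = ᶜ of {ω₂}
  [7 total]
Iteration 2 adds 1:
  {ω₄}  = ᶜ of {ω₁,ω₂,ω₃}
  [8 total]
Iteration 3: no new sets; the family is a σ-algebra.

|σ(𝒢)| = 8.  σ(𝒢) = { ∅, {ω₂}, {ω₄}, {ω₁,ω₃}, {ω₂,ω₄}, {ω₁,ω₂,ω₃}, {ω₁,ω₃,ω₄}, Ω }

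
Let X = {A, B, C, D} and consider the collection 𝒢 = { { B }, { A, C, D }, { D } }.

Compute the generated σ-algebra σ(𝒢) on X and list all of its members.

Answer: σ(𝒢) = { {}, { B }, { D }, { A, C }, { B, D }, { A, B, C }, { A, C, D }, X }

Working:
Seed the family with 𝒢 together with ∅ and X: { {}, { B }, { D }, { A, C, D }, X }.
Iteration 1: +2 →
  { B, D }  = { D } ∪ { B }
  { A, B, C }  = complement { D }
  — 7 sets.
Iteration 2 (1 new):
  { A, C }  = complement { B, D }
  — 8 sets.
Iteration 3: no new sets; the family is a σ-algebra.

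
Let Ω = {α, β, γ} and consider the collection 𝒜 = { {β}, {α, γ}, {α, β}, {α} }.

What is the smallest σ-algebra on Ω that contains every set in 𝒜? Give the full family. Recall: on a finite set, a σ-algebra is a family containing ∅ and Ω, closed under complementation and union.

Initial family (6 sets): { ∅, {α}, {β}, {α, β}, {α, γ}, Ω }.
Pass 1: 2 new —
  {γ}  = ᶜ of {α, β}
  {β, γ}  = ᶜ of {α}
Pass 2: already closed under ᶜ and ∪.

|σ(𝒜)| = 8.  σ(𝒜) = { ∅, {α}, {β}, {γ}, {α, β}, {α, γ}, {β, γ}, Ω }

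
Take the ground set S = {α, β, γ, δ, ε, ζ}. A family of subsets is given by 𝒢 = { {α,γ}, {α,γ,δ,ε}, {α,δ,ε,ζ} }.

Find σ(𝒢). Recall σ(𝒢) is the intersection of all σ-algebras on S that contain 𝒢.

Initial family (5 sets): { {}, {α,γ}, {α,γ,δ,ε}, {α,δ,ε,ζ}, S }.
Iteration 1: 4 new —
  {β,γ}  = S∖{α,δ,ε,ζ}
  {β,ζ}  = S∖{α,γ,δ,ε}
  {β,δ,ε,ζ}  = S∖{α,γ}
  {α,γ,δ,ε,ζ}  = {α,γ,δ,ε} ∪ {α,δ,ε,ζ}
  [9 total]
Iteration 2: +7 →
  {β}  = S∖{α,γ,δ,ε,ζ}
  {α,β,γ}  = {β,γ} ∪ {α,γ}
  {β,γ,ζ}  = {β,ζ} ∪ {β,γ}
  {α,β,γ,ζ}  = {β,ζ} ∪ {α,γ}
  {α,β,γ,δ,ε}  = {β,γ} ∪ {α,γ,δ,ε}
  {α,β,δ,ε,ζ}  = {α,δ,ε,ζ} ∪ {β,ζ}
  {β,γ,δ,ε,ζ}  = {β,δ,ε,ζ} ∪ {β,γ}
  [16 total]
Iteration 3 adds 6:
  {α}  = S∖{β,γ,δ,ε,ζ}
  {γ}  = S∖{α,β,δ,ε,ζ}
  {ζ}  = S∖{α,β,γ,δ,ε}
  {δ,ε}  = S∖{α,β,γ,ζ}
  {α,δ,ε}  = S∖{β,γ,ζ}
  {δ,ε,ζ}  = S∖{α,β,γ}
  [22 total]
Iteration 4 adds 10:
  {α,β}  = {β} ∪ {α}
  {α,ζ}  = {ζ} ∪ {α}
  {γ,ζ}  = {ζ} ∪ {γ}
  {α,β,ζ}  = {β,ζ} ∪ {α}
  {α,γ,ζ}  = {ζ} ∪ {α,γ}
  {β,δ,ε}  = {β} ∪ {δ,ε}
  {γ,δ,ε}  = {δ,ε} ∪ {γ}
  {α,β,δ,ε}  = {α,δ,ε} ∪ {β}
  {β,γ,δ,ε}  = {δ,ε} ∪ {β,γ}
  {γ,δ,ε,ζ}  = {γ} ∪ {δ,ε,ζ}
  [32 total]
After Iteration 5 the family is unchanged; done.

|σ(𝒢)| = 32.  σ(𝒢) = { {}, {α}, {β}, {γ}, {ζ}, {α,β}, {α,γ}, {α,ζ}, {β,γ}, {β,ζ}, {γ,ζ}, {δ,ε}, {α,β,γ}, {α,β,ζ}, {α,γ,ζ}, {α,δ,ε}, {β,γ,ζ}, {β,δ,ε}, {γ,δ,ε}, {δ,ε,ζ}, {α,β,γ,ζ}, {α,β,δ,ε}, {α,γ,δ,ε}, {α,δ,ε,ζ}, {β,γ,δ,ε}, {β,δ,ε,ζ}, {γ,δ,ε,ζ}, {α,β,γ,δ,ε}, {α,β,δ,ε,ζ}, {α,γ,δ,ε,ζ}, {β,γ,δ,ε,ζ}, S }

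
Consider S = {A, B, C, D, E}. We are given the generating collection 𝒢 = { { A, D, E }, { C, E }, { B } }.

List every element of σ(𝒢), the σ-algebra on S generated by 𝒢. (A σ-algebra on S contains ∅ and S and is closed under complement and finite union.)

Answer: σ(𝒢) = { {  }, { B }, { C }, { E }, { A, D }, { B, C }, { B, E }, { C, E }, { A, B, D }, { A, C, D }, { A, D, E }, { B, C, E }, { A, B, C, D }, { A, B, D, E }, { A, C, D, E }, S }

Working:
Start: 𝒢 ∪ {∅, S} = { {  }, { B }, { C, E }, { A, D, E }, S }.
Round 1. New:
  { B, C }  = ᶜ of { A, D, E }
  { A, B, D }  = ᶜ of { C, E }
  { B, C, E }  = { C, E } ∪ { B }
  { A, B, D, E }  = { A, D, E } ∪ { B }
  { A, C, D, E }  = ᶜ of { B }
  |family| = 10
Round 2: 3 new —
  { C }  = ᶜ of { A, B, D, E }
  { A, D }  = ᶜ of { B, C, E }
  { A, B, C, D }  = { A, B, D } ∪ { B, C }
  |family| = 13
Round 3 (2 new):
  { E }  = ᶜ of { A, B, C, D }
  { A, C, D }  = { C } ∪ { A, D }
  |family| = 15
Round 4. New:
  { B, E }  = ᶜ of { A, C, D }
  |family| = 16
Round 5: already closed under ᶜ and ∪.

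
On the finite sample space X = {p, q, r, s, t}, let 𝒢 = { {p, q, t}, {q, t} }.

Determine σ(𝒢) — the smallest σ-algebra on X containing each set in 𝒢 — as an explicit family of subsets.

σ(𝒢) (8 sets): { {}, {p}, {q, t}, {r, s}, {p, q, t}, {p, r, s}, {q, r, s, t}, X }

Working:
Begin from { {}, {q, t}, {p, q, t}, X } (that is, 𝒢 plus ∅ and X).
Pass 1 (2 new):
  {r, s}  = {p, q, t}ᶜ
  {p, r, s}  = {q, t}ᶜ
Pass 2: 1 new —
  {q, r, s, t}  = {q, t} ∪ {r, s}
Pass 3: 1 new —
  {p}  = {q, r, s, t}ᶜ
Pass 4: no new sets; the family is a σ-algebra.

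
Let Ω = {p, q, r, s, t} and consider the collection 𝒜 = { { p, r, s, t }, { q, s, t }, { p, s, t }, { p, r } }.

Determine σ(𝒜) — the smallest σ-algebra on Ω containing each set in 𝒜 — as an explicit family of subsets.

|σ(𝒜)| = 16.  σ(𝒜) = { {  }, { p }, { q }, { r }, { p, q }, { p, r }, { q, r }, { s, t }, { p, q, r }, { p, s, t }, { q, s, t }, { r, s, t }, { p, q, s, t }, { p, r, s, t }, { q, r, s, t }, Ω }

Check:
Begin from { {  }, { p, r }, { p, s, t }, { q, s, t }, { p, r, s, t }, Ω } (that is, 𝒜 plus ∅ and Ω).
Step 1 (3 new):
  { q }  = complement { p, r, s, t }
  { q, r }  = complement { p, s, t }
  { p, q, s, t }  = { p, s, t } ∪ { q, s, t }
Step 2 (3 new):
  { r }  = complement { p, q, s, t }
  { p, q, r }  = { q } ∪ { p, r }
  { q, r, s, t }  = { q, r } ∪ { q, s, t }
Step 3 adds 2:
  { p }  = complement { q, r, s, t }
  { s, t }  = complement { p, q, r }
Step 4: 2 new —
  { p, q }  = { q } ∪ { p }
  { r, s, t }  = { r } ∪ { s, t }
Step 5: no new sets; the family is a σ-algebra.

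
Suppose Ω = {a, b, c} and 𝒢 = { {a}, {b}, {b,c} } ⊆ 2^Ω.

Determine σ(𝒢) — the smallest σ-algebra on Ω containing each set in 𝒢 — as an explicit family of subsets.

σ(𝒢) = { {}, {a}, {b}, {c}, {a,b}, {a,c}, {b,c}, Ω }

Derivation:
Begin from { {}, {a}, {b}, {b,c}, Ω } (that is, 𝒢 plus ∅ and Ω).
Iteration 1 (2 new):
  {a,b}  = {b} ∪ {a}
  {a,c}  = ᶜ of {b}
  (now 7)
Iteration 2 (1 new):
  {c}  = ᶜ of {a,b}
  (now 8)
Iteration 3: already closed under ᶜ and ∪.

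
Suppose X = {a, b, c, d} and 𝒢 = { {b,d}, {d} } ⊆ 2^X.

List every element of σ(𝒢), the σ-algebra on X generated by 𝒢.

σ(𝒢) = { ∅, {b}, {d}, {a,c}, {b,d}, {a,b,c}, {a,c,d}, X }

Trace:
Begin from { ∅, {d}, {b,d}, X } (that is, 𝒢 plus ∅ and X).
Pass 1 (2 new):
  {a,c}  = {b,d}ᶜ
  {a,b,c}  = {d}ᶜ
  (now 6)
Pass 2: +1 →
  {a,c,d}  = {a,c} ∪ {d}
  (now 7)
Pass 3 adds 1:
  {b}  = {a,c,d}ᶜ
  (now 8)
Pass 4: already closed under ᶜ and ∪.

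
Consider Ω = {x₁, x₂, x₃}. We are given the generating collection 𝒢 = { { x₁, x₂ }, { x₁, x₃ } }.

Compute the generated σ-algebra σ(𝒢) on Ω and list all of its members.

Begin from { ∅, { x₁, x₂ }, { x₁, x₃ }, Ω } (that is, 𝒢 plus ∅ and Ω).
Round 1. New:
  { x₂ }  = Ω∖{ x₁, x₃ }
  { x₃ }  = Ω∖{ x₁, x₂ }
  (now 6)
Round 2: 1 new —
  { x₂, x₃ }  = { x₃ } ∪ { x₂ }
  (now 7)
Round 3 adds 1:
  { x₁ }  = Ω∖{ x₂, x₃ }
  (now 8)
Round 4: already closed under ᶜ and ∪.

σ(𝒢) = { ∅, { x₁ }, { x₂ }, { x₃ }, { x₁, x₂ }, { x₁, x₃ }, { x₂, x₃ }, Ω }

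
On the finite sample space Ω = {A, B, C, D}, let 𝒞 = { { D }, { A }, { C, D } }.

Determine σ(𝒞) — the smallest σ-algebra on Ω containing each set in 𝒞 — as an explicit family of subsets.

Initial family (5 sets): { ∅, { A }, { D }, { C, D }, Ω }.
Step 1: +5 →
  { A, B }  = complement { C, D }
  { A, D }  = { D } ∪ { A }
  { A, B, C }  = complement { D }
  { A, C, D }  = { C, D } ∪ { A }
  { B, C, D }  = complement { A }
Step 2 (3 new):
  { B }  = complement { A, C, D }
  { B, C }  = complement { A, D }
  { A, B, D }  = { A, B } ∪ { A, D }
Step 3: 2 new —
  { C }  = complement { A, B, D }
  { B, D }  = { D } ∪ { B }
Step 4. New:
  { A, C }  = complement { B, D }
Step 5: no new sets; the family is a σ-algebra.

Therefore σ(𝒞) = { ∅, { A }, { B }, { C }, { D }, { A, B }, { A, C }, { A, D }, { B, C }, { B, D }, { C, D }, { A, B, C }, { A, B, D }, { A, C, D }, { B, C, D }, Ω } (|σ(𝒞)| = 16).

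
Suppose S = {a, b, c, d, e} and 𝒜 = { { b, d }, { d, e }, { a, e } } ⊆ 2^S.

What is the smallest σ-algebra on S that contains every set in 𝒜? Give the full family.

Start: 𝒜 ∪ {∅, S} = { {  }, { a, e }, { b, d }, { d, e }, S }.
Pass 1 adds 6:
  { a, b, c }  = complement { d, e }
  { a, c, e }  = complement { b, d }
  { a, d, e }  = { d, e } ∪ { a, e }
  { b, c, d }  = complement { a, e }
  { b, d, e }  = { d, e } ∪ { b, d }
  { a, b, d, e }  = { a, e } ∪ { b, d }
Pass 2 (7 new):
  { c }  = complement { a, b, d, e }
  { a, c }  = complement { b, d, e }
  { b, c }  = complement { a, d, e }
  { a, b, c, d }  = { a, b, c } ∪ { b, c, d }
  { a, b, c, e }  = { a, b, c } ∪ { a, c, e }
  { a, c, d, e }  = { a, d, e } ∪ { a, c, e }
  { b, c, d, e }  = { b, c, d } ∪ { d, e }
Pass 3. New:
  { a }  = complement { b, c, d, e }
  { b }  = complement { a, c, d, e }
  { d }  = complement { a, b, c, e }
  { e }  = complement { a, b, c, d }
  { c, d, e }  = { d, e } ∪ { c }
Pass 4: 9 new —
  { a, b }  = complement { c, d, e }
  { a, d }  = { d } ∪ { a }
  { b, e }  = { b } ∪ { e }
  { c, d }  = { c } ∪ { d }
  { c, e }  = { e } ∪ { c }
  { a, b, d }  = { b, d } ∪ { a }
  { a, b, e }  = { b } ∪ { a, e }
  { a, c, d }  = { a, c } ∪ { d }
  { b, c, e }  = { e } ∪ { b, c }
Pass 5 adds nothing — fixpoint reached.

|σ(𝒜)| = 32.  σ(𝒜) = { {  }, { a }, { b }, { c }, { d }, { e }, { a, b }, { a, c }, { a, d }, { a, e }, { b, c }, { b, d }, { b, e }, { c, d }, { c, e }, { d, e }, { a, b, c }, { a, b, d }, { a, b, e }, { a, c, d }, { a, c, e }, { a, d, e }, { b, c, d }, { b, c, e }, { b, d, e }, { c, d, e }, { a, b, c, d }, { a, b, c, e }, { a, b, d, e }, { a, c, d, e }, { b, c, d, e }, S }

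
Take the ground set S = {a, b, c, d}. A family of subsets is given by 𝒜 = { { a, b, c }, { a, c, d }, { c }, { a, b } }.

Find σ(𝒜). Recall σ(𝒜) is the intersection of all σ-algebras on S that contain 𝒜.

σ(𝒜) = { {}, { a }, { b }, { c }, { d }, { a, b }, { a, c }, { a, d }, { b, c }, { b, d }, { c, d }, { a, b, c }, { a, b, d }, { a, c, d }, { b, c, d }, S }

Trace:
Take S₀ = 𝒜 ∪ {∅, S} = { {}, { c }, { a, b }, { a, b, c }, { a, c, d }, S }.
Round 1: +4 →
  { b }  = ᶜ of { a, c, d }
  { d }  = ᶜ of { a, b, c }
  { c, d }  = ᶜ of { a, b }
  { a, b, d }  = ᶜ of { c }
  [10 total]
Round 2 (3 new):
  { b, c }  = { b } ∪ { c }
  { b, d }  = { b } ∪ { d }
  { b, c, d }  = { c, d } ∪ { b }
  [13 total]
Round 3: 3 new —
  { a }  = ᶜ of { b, c, d }
  { a, c }  = ᶜ of { b, d }
  { a, d }  = ᶜ of { b, c }
  [16 total]
Round 4: already closed under ᶜ and ∪.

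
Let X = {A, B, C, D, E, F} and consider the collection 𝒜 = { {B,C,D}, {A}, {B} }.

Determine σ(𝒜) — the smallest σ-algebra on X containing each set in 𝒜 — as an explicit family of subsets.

Answer: σ(𝒜) = { {}, {A}, {B}, {A,B}, {C,D}, {E,F}, {A,C,D}, {A,E,F}, {B,C,D}, {B,E,F}, {A,B,C,D}, {A,B,E,F}, {C,D,E,F}, {A,C,D,E,F}, {B,C,D,E,F}, X }

Trace:
Begin from { {}, {A}, {B}, {B,C,D}, X } (that is, 𝒜 plus ∅ and X).
Iteration 1 (5 new):
  {A,B}  = {B} ∪ {A}
  {A,E,F}  = {B,C,D}ᶜ
  {A,B,C,D}  = {B,C,D} ∪ {A}
  {A,C,D,E,F}  = {B}ᶜ
  {B,C,D,E,F}  = {A}ᶜ
  |family| = 10
Iteration 2 (3 new):
  {E,F}  = {A,B,C,D}ᶜ
  {A,B,E,F}  = {A,B} ∪ {A,E,F}
  {C,D,E,F}  = {A,B}ᶜ
  |family| = 13
Iteration 3 adds 2:
  {C,D}  = {A,B,E,F}ᶜ
  {B,E,F}  = {E,F} ∪ {B}
  |family| = 15
Iteration 4 adds 1:
  {A,C,D}  = {B,E,F}ᶜ
  |family| = 16
Iteration 5 adds nothing — fixpoint reached.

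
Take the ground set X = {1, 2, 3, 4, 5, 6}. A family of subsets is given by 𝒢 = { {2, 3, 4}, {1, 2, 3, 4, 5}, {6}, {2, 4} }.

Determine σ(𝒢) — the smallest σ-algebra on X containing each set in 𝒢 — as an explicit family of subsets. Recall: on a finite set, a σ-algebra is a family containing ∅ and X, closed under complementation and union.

Initial family (6 sets): { {}, {6}, {2, 4}, {2, 3, 4}, {1, 2, 3, 4, 5}, X }.
Iteration 1: +4 →
  {1, 5, 6}  = X∖{2, 3, 4}
  {2, 4, 6}  = {2, 4} ∪ {6}
  {1, 3, 5, 6}  = X∖{2, 4}
  {2, 3, 4, 6}  = {2, 3, 4} ∪ {6}
  [10 total]
Iteration 2 adds 3:
  {1, 5}  = X∖{2, 3, 4, 6}
  {1, 3, 5}  = X∖{2, 4, 6}
  {1, 2, 4, 5, 6}  = {2, 4, 6} ∪ {1, 5, 6}
  [13 total]
Iteration 3: 2 new —
  {3}  = X∖{1, 2, 4, 5, 6}
  {1, 2, 4, 5}  = {1, 5} ∪ {2, 4}
  [15 total]
Iteration 4: +1 →
  {3, 6}  = X∖{1, 2, 4, 5}
  [16 total]
Iteration 5: stable.

Hence σ(𝒢) has 16 members: { {}, {3}, {6}, {1, 5}, {2, 4}, {3, 6}, {1, 3, 5}, {1, 5, 6}, {2, 3, 4}, {2, 4, 6}, {1, 2, 4, 5}, {1, 3, 5, 6}, {2, 3, 4, 6}, {1, 2, 3, 4, 5}, {1, 2, 4, 5, 6}, X }.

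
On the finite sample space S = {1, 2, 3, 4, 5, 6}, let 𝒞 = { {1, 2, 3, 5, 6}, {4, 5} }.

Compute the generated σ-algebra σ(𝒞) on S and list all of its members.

σ(𝒞) = { {}, {4}, {5}, {4, 5}, {1, 2, 3, 6}, {1, 2, 3, 4, 6}, {1, 2, 3, 5, 6}, S }

Check:
Begin from { {}, {4, 5}, {1, 2, 3, 5, 6}, S } (that is, 𝒞 plus ∅ and S).
Iteration 1 adds 2:
  {4}  = ᶜ of {1, 2, 3, 5, 6}
  {1, 2, 3, 6}  = ᶜ of {4, 5}
Iteration 2 adds 1:
  {1, 2, 3, 4, 6}  = {4} ∪ {1, 2, 3, 6}
Iteration 3: +1 →
  {5}  = ᶜ of {1, 2, 3, 4, 6}
Iteration 4 adds nothing — fixpoint reached.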